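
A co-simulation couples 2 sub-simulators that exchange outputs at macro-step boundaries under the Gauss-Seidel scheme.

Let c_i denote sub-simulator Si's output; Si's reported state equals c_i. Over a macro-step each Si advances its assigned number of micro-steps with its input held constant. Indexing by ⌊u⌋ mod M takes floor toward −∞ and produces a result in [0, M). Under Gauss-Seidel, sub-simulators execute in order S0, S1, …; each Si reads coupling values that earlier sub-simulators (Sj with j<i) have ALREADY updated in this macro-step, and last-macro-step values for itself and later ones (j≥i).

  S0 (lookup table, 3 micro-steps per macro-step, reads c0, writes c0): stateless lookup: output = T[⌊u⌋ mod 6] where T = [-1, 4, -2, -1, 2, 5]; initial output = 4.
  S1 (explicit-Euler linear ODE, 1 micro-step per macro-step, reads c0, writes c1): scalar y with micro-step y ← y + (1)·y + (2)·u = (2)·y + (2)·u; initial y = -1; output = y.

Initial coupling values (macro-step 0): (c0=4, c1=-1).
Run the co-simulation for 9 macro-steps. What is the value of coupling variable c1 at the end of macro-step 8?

macro 1: S0 reads c0=4 → after 3×micro: 2; S1 reads c0=2 → after 1×micro: 2 ⇒ (c0=2, c1=2)
macro 2: S0 reads c0=2 → after 3×micro: -2; S1 reads c0=-2 → after 1×micro: 0 ⇒ (c0=-2, c1=0)
macro 3: S0 reads c0=-2 → after 3×micro: 2; S1 reads c0=2 → after 1×micro: 4 ⇒ (c0=2, c1=4)
macro 4: S0 reads c0=2 → after 3×micro: -2; S1 reads c0=-2 → after 1×micro: 4 ⇒ (c0=-2, c1=4)
macro 5: S0 reads c0=-2 → after 3×micro: 2; S1 reads c0=2 → after 1×micro: 12 ⇒ (c0=2, c1=12)
macro 6: S0 reads c0=2 → after 3×micro: -2; S1 reads c0=-2 → after 1×micro: 20 ⇒ (c0=-2, c1=20)
macro 7: S0 reads c0=-2 → after 3×micro: 2; S1 reads c0=2 → after 1×micro: 44 ⇒ (c0=2, c1=44)
macro 8: S0 reads c0=2 → after 3×micro: -2; S1 reads c0=-2 → after 1×micro: 84 ⇒ (c0=-2, c1=84)
macro 9: S0 reads c0=-2 → after 3×micro: 2; S1 reads c0=2 → after 1×micro: 172 ⇒ (c0=2, c1=172)

c1 at macro-step 8 = 84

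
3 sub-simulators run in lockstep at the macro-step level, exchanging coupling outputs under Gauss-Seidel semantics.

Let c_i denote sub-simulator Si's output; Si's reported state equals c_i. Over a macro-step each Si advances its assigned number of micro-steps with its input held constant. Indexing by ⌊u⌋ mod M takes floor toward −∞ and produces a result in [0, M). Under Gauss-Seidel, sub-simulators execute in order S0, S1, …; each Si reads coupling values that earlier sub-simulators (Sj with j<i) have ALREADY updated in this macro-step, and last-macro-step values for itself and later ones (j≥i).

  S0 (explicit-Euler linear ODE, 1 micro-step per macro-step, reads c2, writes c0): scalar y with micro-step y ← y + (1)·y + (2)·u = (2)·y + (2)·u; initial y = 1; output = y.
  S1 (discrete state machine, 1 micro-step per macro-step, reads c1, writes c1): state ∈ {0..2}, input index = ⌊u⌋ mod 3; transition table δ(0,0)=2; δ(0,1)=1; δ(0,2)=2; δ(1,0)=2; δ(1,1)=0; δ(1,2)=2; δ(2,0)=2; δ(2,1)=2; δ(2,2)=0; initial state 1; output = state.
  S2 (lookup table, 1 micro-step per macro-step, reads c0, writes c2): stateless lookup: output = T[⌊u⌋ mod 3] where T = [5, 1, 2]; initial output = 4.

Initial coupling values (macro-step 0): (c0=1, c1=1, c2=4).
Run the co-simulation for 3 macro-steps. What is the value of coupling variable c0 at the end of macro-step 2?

c0 at macro-step 2 = 22

macro 1: S0 reads c2=4 → after 1×micro: 10; S1 reads c1=1 → after 1×micro: 0; S2 reads c0=10 → after 1×micro: 1 ⇒ (c0=10, c1=0, c2=1)
macro 2: S0 reads c2=1 → after 1×micro: 22; S1 reads c1=0 → after 1×micro: 2; S2 reads c0=22 → after 1×micro: 1 ⇒ (c0=22, c1=2, c2=1)
macro 3: S0 reads c2=1 → after 1×micro: 46; S1 reads c1=2 → after 1×micro: 0; S2 reads c0=46 → after 1×micro: 1 ⇒ (c0=46, c1=0, c2=1)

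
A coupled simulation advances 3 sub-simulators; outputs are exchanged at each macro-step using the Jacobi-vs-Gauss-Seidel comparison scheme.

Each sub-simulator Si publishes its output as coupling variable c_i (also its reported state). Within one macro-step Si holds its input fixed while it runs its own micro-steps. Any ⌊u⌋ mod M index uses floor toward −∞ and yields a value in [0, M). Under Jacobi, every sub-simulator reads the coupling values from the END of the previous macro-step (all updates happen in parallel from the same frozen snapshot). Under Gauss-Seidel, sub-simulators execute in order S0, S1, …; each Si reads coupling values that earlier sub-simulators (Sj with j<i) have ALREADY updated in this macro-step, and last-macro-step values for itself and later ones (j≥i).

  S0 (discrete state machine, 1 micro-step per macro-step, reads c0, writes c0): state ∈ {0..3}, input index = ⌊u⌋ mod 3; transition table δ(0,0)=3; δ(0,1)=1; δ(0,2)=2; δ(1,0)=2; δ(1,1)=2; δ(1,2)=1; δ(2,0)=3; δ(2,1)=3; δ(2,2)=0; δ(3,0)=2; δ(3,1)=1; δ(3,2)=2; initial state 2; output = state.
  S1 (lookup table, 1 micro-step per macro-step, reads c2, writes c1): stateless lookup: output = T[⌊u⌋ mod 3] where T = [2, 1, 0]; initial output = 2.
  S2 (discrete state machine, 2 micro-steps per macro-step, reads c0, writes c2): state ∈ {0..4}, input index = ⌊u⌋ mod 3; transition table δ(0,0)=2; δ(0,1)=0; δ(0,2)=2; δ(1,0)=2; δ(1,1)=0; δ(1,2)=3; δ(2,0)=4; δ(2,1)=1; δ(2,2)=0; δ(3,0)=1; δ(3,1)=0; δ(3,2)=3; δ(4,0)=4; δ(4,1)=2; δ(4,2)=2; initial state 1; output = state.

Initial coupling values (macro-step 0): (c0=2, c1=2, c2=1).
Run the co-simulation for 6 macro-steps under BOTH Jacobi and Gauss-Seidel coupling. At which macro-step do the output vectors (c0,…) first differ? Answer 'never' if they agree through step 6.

[Jacobi] macro 1: S0 reads c0=2 → after 1×micro: 0; S1 reads c2=1 → after 1×micro: 1; S2 reads c0=2 → after 2×micro: 3 ⇒ (c0=0, c1=1, c2=3)
[Jacobi] macro 2: S0 reads c0=0 → after 1×micro: 3; S1 reads c2=3 → after 1×micro: 2; S2 reads c0=0 → after 2×micro: 2 ⇒ (c0=3, c1=2, c2=2)
[Jacobi] macro 3: S0 reads c0=3 → after 1×micro: 2; S1 reads c2=2 → after 1×micro: 0; S2 reads c0=3 → after 2×micro: 4 ⇒ (c0=2, c1=0, c2=4)
[Jacobi] macro 4: S0 reads c0=2 → after 1×micro: 0; S1 reads c2=4 → after 1×micro: 1; S2 reads c0=2 → after 2×micro: 0 ⇒ (c0=0, c1=1, c2=0)
[Jacobi] macro 5: S0 reads c0=0 → after 1×micro: 3; S1 reads c2=0 → after 1×micro: 2; S2 reads c0=0 → after 2×micro: 4 ⇒ (c0=3, c1=2, c2=4)
[Jacobi] macro 6: S0 reads c0=3 → after 1×micro: 2; S1 reads c2=4 → after 1×micro: 1; S2 reads c0=3 → after 2×micro: 4 ⇒ (c0=2, c1=1, c2=4)
[Gauss-Seidel] macro 1: S0 reads c0=2 → after 1×micro: 0; S1 reads c2=1 → after 1×micro: 1; S2 reads c0=0 → after 2×micro: 4 ⇒ (c0=0, c1=1, c2=4)
[Gauss-Seidel] macro 2: S0 reads c0=0 → after 1×micro: 3; S1 reads c2=4 → after 1×micro: 1; S2 reads c0=3 → after 2×micro: 4 ⇒ (c0=3, c1=1, c2=4)
[Gauss-Seidel] macro 3: S0 reads c0=3 → after 1×micro: 2; S1 reads c2=4 → after 1×micro: 1; S2 reads c0=2 → after 2×micro: 0 ⇒ (c0=2, c1=1, c2=0)
[Gauss-Seidel] macro 4: S0 reads c0=2 → after 1×micro: 0; S1 reads c2=0 → after 1×micro: 2; S2 reads c0=0 → after 2×micro: 4 ⇒ (c0=0, c1=2, c2=4)
[Gauss-Seidel] macro 5: S0 reads c0=0 → after 1×micro: 3; S1 reads c2=4 → after 1×micro: 1; S2 reads c0=3 → after 2×micro: 4 ⇒ (c0=3, c1=1, c2=4)
[Gauss-Seidel] macro 6: S0 reads c0=3 → after 1×micro: 2; S1 reads c2=4 → after 1×micro: 1; S2 reads c0=2 → after 2×micro: 0 ⇒ (c0=2, c1=1, c2=0)

first divergence at macro-step: 1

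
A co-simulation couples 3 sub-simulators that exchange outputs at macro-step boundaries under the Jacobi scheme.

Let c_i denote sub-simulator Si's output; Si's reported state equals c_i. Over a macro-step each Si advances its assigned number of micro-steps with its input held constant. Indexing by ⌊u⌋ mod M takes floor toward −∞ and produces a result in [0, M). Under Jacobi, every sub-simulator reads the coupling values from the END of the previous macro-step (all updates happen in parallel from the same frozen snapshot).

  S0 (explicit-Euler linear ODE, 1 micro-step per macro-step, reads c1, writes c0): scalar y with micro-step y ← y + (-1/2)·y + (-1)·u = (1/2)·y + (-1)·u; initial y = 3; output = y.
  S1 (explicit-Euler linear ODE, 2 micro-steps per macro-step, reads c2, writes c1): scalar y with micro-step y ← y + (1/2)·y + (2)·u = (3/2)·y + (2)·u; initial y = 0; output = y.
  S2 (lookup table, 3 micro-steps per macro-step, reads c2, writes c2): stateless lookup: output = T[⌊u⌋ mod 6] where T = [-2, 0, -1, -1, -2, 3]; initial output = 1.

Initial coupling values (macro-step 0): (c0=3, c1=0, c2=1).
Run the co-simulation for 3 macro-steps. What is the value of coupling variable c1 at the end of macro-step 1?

c1 at macro-step 1 = 5

macro 1: S0 reads c1=0 → after 1×micro: 3/2; S1 reads c2=1 → after 2×micro: 5; S2 reads c2=1 → after 3×micro: 0 ⇒ (c0=3/2, c1=5, c2=0)
macro 2: S0 reads c1=5 → after 1×micro: -17/4; S1 reads c2=0 → after 2×micro: 45/4; S2 reads c2=0 → after 3×micro: -2 ⇒ (c0=-17/4, c1=45/4, c2=-2)
macro 3: S0 reads c1=45/4 → after 1×micro: -107/8; S1 reads c2=-2 → after 2×micro: 245/16; S2 reads c2=-2 → after 3×micro: -2 ⇒ (c0=-107/8, c1=245/16, c2=-2)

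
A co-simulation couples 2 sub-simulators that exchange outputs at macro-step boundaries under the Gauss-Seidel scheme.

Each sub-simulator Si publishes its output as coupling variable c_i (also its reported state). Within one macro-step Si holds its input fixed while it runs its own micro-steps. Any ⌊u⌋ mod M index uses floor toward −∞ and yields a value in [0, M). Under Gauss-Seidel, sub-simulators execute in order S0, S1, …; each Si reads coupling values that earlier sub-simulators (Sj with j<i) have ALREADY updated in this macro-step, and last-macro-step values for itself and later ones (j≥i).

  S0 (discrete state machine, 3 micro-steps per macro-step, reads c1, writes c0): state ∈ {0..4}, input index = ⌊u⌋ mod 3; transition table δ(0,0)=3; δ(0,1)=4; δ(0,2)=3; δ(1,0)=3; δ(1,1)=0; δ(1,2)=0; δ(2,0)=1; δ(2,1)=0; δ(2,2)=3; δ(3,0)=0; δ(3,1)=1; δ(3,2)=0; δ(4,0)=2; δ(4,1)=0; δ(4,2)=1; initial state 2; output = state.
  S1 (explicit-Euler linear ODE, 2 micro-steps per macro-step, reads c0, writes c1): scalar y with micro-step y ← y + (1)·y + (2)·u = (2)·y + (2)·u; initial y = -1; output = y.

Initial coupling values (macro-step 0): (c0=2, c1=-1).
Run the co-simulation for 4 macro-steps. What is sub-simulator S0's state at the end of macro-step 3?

macro 1: S0 reads c1=-1 → after 3×micro: 3; S1 reads c0=3 → after 2×micro: 14 ⇒ (c0=3, c1=14)
macro 2: S0 reads c1=14 → after 3×micro: 0; S1 reads c0=0 → after 2×micro: 56 ⇒ (c0=0, c1=56)
macro 3: S0 reads c1=56 → after 3×micro: 3; S1 reads c0=3 → after 2×micro: 242 ⇒ (c0=3, c1=242)
macro 4: S0 reads c1=242 → after 3×micro: 0; S1 reads c0=0 → after 2×micro: 968 ⇒ (c0=0, c1=968)

S0 state at macro-step 3 = 3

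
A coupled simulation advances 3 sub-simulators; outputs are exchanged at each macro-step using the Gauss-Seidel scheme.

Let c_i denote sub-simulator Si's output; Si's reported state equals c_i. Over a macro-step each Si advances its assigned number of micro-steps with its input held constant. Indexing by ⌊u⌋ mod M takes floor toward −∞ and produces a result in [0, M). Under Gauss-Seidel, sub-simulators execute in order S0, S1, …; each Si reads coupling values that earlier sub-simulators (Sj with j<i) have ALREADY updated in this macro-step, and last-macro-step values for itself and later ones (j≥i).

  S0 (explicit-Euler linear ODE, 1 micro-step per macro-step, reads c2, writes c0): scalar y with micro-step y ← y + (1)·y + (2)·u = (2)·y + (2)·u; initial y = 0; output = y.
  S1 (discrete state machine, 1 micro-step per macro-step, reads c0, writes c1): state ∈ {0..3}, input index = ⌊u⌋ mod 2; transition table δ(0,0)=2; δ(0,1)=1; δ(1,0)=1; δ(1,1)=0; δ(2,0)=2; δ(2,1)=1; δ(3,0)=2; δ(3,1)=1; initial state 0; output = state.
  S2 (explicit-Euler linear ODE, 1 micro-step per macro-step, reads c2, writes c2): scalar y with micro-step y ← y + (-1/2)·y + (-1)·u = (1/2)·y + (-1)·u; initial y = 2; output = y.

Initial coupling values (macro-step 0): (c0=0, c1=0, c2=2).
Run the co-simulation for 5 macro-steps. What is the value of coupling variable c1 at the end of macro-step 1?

c1 at macro-step 1 = 2

macro 1: S0 reads c2=2 → after 1×micro: 4; S1 reads c0=4 → after 1×micro: 2; S2 reads c2=2 → after 1×micro: -1 ⇒ (c0=4, c1=2, c2=-1)
macro 2: S0 reads c2=-1 → after 1×micro: 6; S1 reads c0=6 → after 1×micro: 2; S2 reads c2=-1 → after 1×micro: 1/2 ⇒ (c0=6, c1=2, c2=1/2)
macro 3: S0 reads c2=1/2 → after 1×micro: 13; S1 reads c0=13 → after 1×micro: 1; S2 reads c2=1/2 → after 1×micro: -1/4 ⇒ (c0=13, c1=1, c2=-1/4)
macro 4: S0 reads c2=-1/4 → after 1×micro: 51/2; S1 reads c0=51/2 → after 1×micro: 0; S2 reads c2=-1/4 → after 1×micro: 1/8 ⇒ (c0=51/2, c1=0, c2=1/8)
macro 5: S0 reads c2=1/8 → after 1×micro: 205/4; S1 reads c0=205/4 → after 1×micro: 1; S2 reads c2=1/8 → after 1×micro: -1/16 ⇒ (c0=205/4, c1=1, c2=-1/16)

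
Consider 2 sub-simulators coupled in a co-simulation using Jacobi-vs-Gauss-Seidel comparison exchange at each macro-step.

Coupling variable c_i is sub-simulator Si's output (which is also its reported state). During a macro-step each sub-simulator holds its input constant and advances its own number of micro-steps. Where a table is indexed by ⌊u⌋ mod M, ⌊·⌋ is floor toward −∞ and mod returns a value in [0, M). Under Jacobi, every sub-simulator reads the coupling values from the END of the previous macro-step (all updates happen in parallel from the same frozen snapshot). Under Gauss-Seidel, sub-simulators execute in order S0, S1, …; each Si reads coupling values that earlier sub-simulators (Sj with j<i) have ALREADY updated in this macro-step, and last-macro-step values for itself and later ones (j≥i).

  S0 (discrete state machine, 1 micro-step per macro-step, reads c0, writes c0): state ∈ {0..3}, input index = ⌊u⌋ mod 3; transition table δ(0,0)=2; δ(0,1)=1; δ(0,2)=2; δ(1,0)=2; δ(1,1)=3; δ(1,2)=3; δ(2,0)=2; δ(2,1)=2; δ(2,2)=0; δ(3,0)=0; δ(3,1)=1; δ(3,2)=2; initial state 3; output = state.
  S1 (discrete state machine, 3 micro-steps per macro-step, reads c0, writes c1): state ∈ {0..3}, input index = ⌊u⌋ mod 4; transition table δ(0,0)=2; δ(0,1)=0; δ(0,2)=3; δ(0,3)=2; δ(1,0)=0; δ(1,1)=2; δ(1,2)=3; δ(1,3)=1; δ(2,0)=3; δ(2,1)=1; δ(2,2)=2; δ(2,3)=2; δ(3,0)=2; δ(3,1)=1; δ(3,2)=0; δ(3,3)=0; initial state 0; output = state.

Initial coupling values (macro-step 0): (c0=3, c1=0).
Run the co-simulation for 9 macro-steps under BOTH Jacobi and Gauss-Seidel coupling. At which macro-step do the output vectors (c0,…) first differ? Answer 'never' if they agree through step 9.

[Jacobi] macro 1: S0 reads c0=3 → after 1×micro: 0; S1 reads c0=3 → after 3×micro: 2 ⇒ (c0=0, c1=2)
[Jacobi] macro 2: S0 reads c0=0 → after 1×micro: 2; S1 reads c0=0 → after 3×micro: 3 ⇒ (c0=2, c1=3)
[Jacobi] macro 3: S0 reads c0=2 → after 1×micro: 0; S1 reads c0=2 → after 3×micro: 0 ⇒ (c0=0, c1=0)
[Jacobi] macro 4: S0 reads c0=0 → after 1×micro: 2; S1 reads c0=0 → after 3×micro: 2 ⇒ (c0=2, c1=2)
[Jacobi] macro 5: S0 reads c0=2 → after 1×micro: 0; S1 reads c0=2 → after 3×micro: 2 ⇒ (c0=0, c1=2)
[Jacobi] macro 6: S0 reads c0=0 → after 1×micro: 2; S1 reads c0=0 → after 3×micro: 3 ⇒ (c0=2, c1=3)
[Jacobi] macro 7: S0 reads c0=2 → after 1×micro: 0; S1 reads c0=2 → after 3×micro: 0 ⇒ (c0=0, c1=0)
[Jacobi] macro 8: S0 reads c0=0 → after 1×micro: 2; S1 reads c0=0 → after 3×micro: 2 ⇒ (c0=2, c1=2)
[Jacobi] macro 9: S0 reads c0=2 → after 1×micro: 0; S1 reads c0=2 → after 3×micro: 2 ⇒ (c0=0, c1=2)
[Gauss-Seidel] macro 1: S0 reads c0=3 → after 1×micro: 0; S1 reads c0=0 → after 3×micro: 2 ⇒ (c0=0, c1=2)
[Gauss-Seidel] macro 2: S0 reads c0=0 → after 1×micro: 2; S1 reads c0=2 → after 3×micro: 2 ⇒ (c0=2, c1=2)
[Gauss-Seidel] macro 3: S0 reads c0=2 → after 1×micro: 0; S1 reads c0=0 → after 3×micro: 3 ⇒ (c0=0, c1=3)
[Gauss-Seidel] macro 4: S0 reads c0=0 → after 1×micro: 2; S1 reads c0=2 → after 3×micro: 0 ⇒ (c0=2, c1=0)
[Gauss-Seidel] macro 5: S0 reads c0=2 → after 1×micro: 0; S1 reads c0=0 → after 3×micro: 2 ⇒ (c0=0, c1=2)
[Gauss-Seidel] macro 6: S0 reads c0=0 → after 1×micro: 2; S1 reads c0=2 → after 3×micro: 2 ⇒ (c0=2, c1=2)
[Gauss-Seidel] macro 7: S0 reads c0=2 → after 1×micro: 0; S1 reads c0=0 → after 3×micro: 3 ⇒ (c0=0, c1=3)
[Gauss-Seidel] macro 8: S0 reads c0=0 → after 1×micro: 2; S1 reads c0=2 → after 3×micro: 0 ⇒ (c0=2, c1=0)
[Gauss-Seidel] macro 9: S0 reads c0=2 → after 1×micro: 0; S1 reads c0=0 → after 3×micro: 2 ⇒ (c0=0, c1=2)

first divergence at macro-step: 2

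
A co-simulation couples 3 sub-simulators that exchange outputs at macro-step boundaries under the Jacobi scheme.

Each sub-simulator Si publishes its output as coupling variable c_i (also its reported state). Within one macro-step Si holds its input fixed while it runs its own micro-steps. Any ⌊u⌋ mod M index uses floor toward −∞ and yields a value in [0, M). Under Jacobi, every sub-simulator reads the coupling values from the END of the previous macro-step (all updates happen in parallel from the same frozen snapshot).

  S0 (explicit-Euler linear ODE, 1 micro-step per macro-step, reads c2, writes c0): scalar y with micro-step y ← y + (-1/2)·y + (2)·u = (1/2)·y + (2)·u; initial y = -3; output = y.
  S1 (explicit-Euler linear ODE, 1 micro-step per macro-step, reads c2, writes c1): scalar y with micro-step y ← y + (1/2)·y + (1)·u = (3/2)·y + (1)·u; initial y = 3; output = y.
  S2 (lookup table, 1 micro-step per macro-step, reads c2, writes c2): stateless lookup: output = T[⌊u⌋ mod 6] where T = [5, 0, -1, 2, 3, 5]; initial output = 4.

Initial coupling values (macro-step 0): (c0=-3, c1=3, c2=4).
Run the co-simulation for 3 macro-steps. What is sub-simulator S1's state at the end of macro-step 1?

macro 1: S0 reads c2=4 → after 1×micro: 13/2; S1 reads c2=4 → after 1×micro: 17/2; S2 reads c2=4 → after 1×micro: 3 ⇒ (c0=13/2, c1=17/2, c2=3)
macro 2: S0 reads c2=3 → after 1×micro: 37/4; S1 reads c2=3 → after 1×micro: 63/4; S2 reads c2=3 → after 1×micro: 2 ⇒ (c0=37/4, c1=63/4, c2=2)
macro 3: S0 reads c2=2 → after 1×micro: 69/8; S1 reads c2=2 → after 1×micro: 205/8; S2 reads c2=2 → after 1×micro: -1 ⇒ (c0=69/8, c1=205/8, c2=-1)

S1 state at macro-step 1 = 17/2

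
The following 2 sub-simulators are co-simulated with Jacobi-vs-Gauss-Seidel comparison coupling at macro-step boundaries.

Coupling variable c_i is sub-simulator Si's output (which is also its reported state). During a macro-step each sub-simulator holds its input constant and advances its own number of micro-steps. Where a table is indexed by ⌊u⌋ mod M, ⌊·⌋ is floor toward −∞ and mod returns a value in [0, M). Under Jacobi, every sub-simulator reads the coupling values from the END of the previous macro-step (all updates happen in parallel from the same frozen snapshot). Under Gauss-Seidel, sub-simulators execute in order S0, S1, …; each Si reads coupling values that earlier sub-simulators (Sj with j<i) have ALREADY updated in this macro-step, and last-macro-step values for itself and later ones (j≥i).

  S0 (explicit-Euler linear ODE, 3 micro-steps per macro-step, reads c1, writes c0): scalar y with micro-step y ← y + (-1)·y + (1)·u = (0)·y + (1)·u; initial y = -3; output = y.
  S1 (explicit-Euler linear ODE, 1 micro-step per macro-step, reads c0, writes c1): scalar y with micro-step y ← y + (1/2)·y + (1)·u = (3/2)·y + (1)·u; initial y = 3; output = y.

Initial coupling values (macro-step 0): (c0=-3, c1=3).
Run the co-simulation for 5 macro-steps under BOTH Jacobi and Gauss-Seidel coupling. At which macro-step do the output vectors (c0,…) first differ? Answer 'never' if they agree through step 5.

first divergence at macro-step: 1

[Jacobi] macro 1: S0 reads c1=3 → after 3×micro: 3; S1 reads c0=-3 → after 1×micro: 3/2 ⇒ (c0=3, c1=3/2)
[Jacobi] macro 2: S0 reads c1=3/2 → after 3×micro: 3/2; S1 reads c0=3 → after 1×micro: 21/4 ⇒ (c0=3/2, c1=21/4)
[Jacobi] macro 3: S0 reads c1=21/4 → after 3×micro: 21/4; S1 reads c0=3/2 → after 1×micro: 75/8 ⇒ (c0=21/4, c1=75/8)
[Jacobi] macro 4: S0 reads c1=75/8 → after 3×micro: 75/8; S1 reads c0=21/4 → after 1×micro: 309/16 ⇒ (c0=75/8, c1=309/16)
[Jacobi] macro 5: S0 reads c1=309/16 → after 3×micro: 309/16; S1 reads c0=75/8 → after 1×micro: 1227/32 ⇒ (c0=309/16, c1=1227/32)
[Gauss-Seidel] macro 1: S0 reads c1=3 → after 3×micro: 3; S1 reads c0=3 → after 1×micro: 15/2 ⇒ (c0=3, c1=15/2)
[Gauss-Seidel] macro 2: S0 reads c1=15/2 → after 3×micro: 15/2; S1 reads c0=15/2 → after 1×micro: 75/4 ⇒ (c0=15/2, c1=75/4)
[Gauss-Seidel] macro 3: S0 reads c1=75/4 → after 3×micro: 75/4; S1 reads c0=75/4 → after 1×micro: 375/8 ⇒ (c0=75/4, c1=375/8)
[Gauss-Seidel] macro 4: S0 reads c1=375/8 → after 3×micro: 375/8; S1 reads c0=375/8 → after 1×micro: 1875/16 ⇒ (c0=375/8, c1=1875/16)
[Gauss-Seidel] macro 5: S0 reads c1=1875/16 → after 3×micro: 1875/16; S1 reads c0=1875/16 → after 1×micro: 9375/32 ⇒ (c0=1875/16, c1=9375/32)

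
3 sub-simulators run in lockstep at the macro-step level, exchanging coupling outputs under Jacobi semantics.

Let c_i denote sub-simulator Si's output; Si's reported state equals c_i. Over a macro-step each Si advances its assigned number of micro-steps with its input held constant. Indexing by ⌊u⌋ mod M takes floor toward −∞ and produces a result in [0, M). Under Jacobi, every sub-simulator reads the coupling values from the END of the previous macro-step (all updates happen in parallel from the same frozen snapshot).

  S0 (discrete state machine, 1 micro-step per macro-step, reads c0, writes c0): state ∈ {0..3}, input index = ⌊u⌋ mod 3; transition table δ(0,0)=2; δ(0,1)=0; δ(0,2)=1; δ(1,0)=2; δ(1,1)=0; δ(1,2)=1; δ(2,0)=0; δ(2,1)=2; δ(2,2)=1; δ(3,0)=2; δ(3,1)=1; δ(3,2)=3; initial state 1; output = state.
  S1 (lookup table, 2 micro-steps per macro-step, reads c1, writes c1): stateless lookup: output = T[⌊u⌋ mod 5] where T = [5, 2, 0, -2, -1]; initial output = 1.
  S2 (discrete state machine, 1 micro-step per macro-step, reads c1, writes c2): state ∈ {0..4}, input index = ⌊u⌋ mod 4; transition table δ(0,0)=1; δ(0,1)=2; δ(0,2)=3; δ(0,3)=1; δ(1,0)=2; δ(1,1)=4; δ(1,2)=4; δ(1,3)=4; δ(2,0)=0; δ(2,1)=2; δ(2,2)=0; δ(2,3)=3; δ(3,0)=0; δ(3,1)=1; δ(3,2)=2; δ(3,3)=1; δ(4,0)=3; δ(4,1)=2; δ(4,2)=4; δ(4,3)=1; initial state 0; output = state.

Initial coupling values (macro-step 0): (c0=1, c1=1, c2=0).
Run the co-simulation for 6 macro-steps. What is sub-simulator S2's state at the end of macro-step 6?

S2 state at macro-step 6 = 2

macro 1: S0 reads c0=1 → after 1×micro: 0; S1 reads c1=1 → after 2×micro: 2; S2 reads c1=1 → after 1×micro: 2 ⇒ (c0=0, c1=2, c2=2)
macro 2: S0 reads c0=0 → after 1×micro: 2; S1 reads c1=2 → after 2×micro: 0; S2 reads c1=2 → after 1×micro: 0 ⇒ (c0=2, c1=0, c2=0)
macro 3: S0 reads c0=2 → after 1×micro: 1; S1 reads c1=0 → after 2×micro: 5; S2 reads c1=0 → after 1×micro: 1 ⇒ (c0=1, c1=5, c2=1)
macro 4: S0 reads c0=1 → after 1×micro: 0; S1 reads c1=5 → after 2×micro: 5; S2 reads c1=5 → after 1×micro: 4 ⇒ (c0=0, c1=5, c2=4)
macro 5: S0 reads c0=0 → after 1×micro: 2; S1 reads c1=5 → after 2×micro: 5; S2 reads c1=5 → after 1×micro: 2 ⇒ (c0=2, c1=5, c2=2)
macro 6: S0 reads c0=2 → after 1×micro: 1; S1 reads c1=5 → after 2×micro: 5; S2 reads c1=5 → after 1×micro: 2 ⇒ (c0=1, c1=5, c2=2)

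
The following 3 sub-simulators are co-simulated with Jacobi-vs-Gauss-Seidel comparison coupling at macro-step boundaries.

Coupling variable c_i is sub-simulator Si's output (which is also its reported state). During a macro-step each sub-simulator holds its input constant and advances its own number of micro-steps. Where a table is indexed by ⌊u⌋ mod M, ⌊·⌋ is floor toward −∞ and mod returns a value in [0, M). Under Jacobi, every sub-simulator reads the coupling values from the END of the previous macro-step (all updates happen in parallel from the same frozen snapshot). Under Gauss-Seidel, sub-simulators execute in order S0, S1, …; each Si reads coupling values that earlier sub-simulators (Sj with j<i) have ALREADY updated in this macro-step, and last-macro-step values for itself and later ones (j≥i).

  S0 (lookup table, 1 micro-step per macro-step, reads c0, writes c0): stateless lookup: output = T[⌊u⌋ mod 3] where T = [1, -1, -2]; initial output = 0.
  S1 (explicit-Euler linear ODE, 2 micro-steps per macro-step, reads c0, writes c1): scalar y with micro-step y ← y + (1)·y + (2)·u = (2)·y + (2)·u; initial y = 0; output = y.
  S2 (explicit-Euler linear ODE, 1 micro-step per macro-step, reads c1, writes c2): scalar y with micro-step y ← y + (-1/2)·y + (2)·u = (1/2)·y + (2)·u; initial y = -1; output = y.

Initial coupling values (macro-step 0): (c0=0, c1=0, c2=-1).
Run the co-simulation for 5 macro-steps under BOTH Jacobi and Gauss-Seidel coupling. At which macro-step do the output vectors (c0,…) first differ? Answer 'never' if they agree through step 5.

first divergence at macro-step: 1

[Jacobi] macro 1: S0 reads c0=0 → after 1×micro: 1; S1 reads c0=0 → after 2×micro: 0; S2 reads c1=0 → after 1×micro: -1/2 ⇒ (c0=1, c1=0, c2=-1/2)
[Jacobi] macro 2: S0 reads c0=1 → after 1×micro: -1; S1 reads c0=1 → after 2×micro: 6; S2 reads c1=0 → after 1×micro: -1/4 ⇒ (c0=-1, c1=6, c2=-1/4)
[Jacobi] macro 3: S0 reads c0=-1 → after 1×micro: -2; S1 reads c0=-1 → after 2×micro: 18; S2 reads c1=6 → after 1×micro: 95/8 ⇒ (c0=-2, c1=18, c2=95/8)
[Jacobi] macro 4: S0 reads c0=-2 → after 1×micro: -1; S1 reads c0=-2 → after 2×micro: 60; S2 reads c1=18 → after 1×micro: 671/16 ⇒ (c0=-1, c1=60, c2=671/16)
[Jacobi] macro 5: S0 reads c0=-1 → after 1×micro: -2; S1 reads c0=-1 → after 2×micro: 234; S2 reads c1=60 → after 1×micro: 4511/32 ⇒ (c0=-2, c1=234, c2=4511/32)
[Gauss-Seidel] macro 1: S0 reads c0=0 → after 1×micro: 1; S1 reads c0=1 → after 2×micro: 6; S2 reads c1=6 → after 1×micro: 23/2 ⇒ (c0=1, c1=6, c2=23/2)
[Gauss-Seidel] macro 2: S0 reads c0=1 → after 1×micro: -1; S1 reads c0=-1 → after 2×micro: 18; S2 reads c1=18 → after 1×micro: 167/4 ⇒ (c0=-1, c1=18, c2=167/4)
[Gauss-Seidel] macro 3: S0 reads c0=-1 → after 1×micro: -2; S1 reads c0=-2 → after 2×micro: 60; S2 reads c1=60 → after 1×micro: 1127/8 ⇒ (c0=-2, c1=60, c2=1127/8)
[Gauss-Seidel] macro 4: S0 reads c0=-2 → after 1×micro: -1; S1 reads c0=-1 → after 2×micro: 234; S2 reads c1=234 → after 1×micro: 8615/16 ⇒ (c0=-1, c1=234, c2=8615/16)
[Gauss-Seidel] macro 5: S0 reads c0=-1 → after 1×micro: -2; S1 reads c0=-2 → after 2×micro: 924; S2 reads c1=924 → after 1×micro: 67751/32 ⇒ (c0=-2, c1=924, c2=67751/32)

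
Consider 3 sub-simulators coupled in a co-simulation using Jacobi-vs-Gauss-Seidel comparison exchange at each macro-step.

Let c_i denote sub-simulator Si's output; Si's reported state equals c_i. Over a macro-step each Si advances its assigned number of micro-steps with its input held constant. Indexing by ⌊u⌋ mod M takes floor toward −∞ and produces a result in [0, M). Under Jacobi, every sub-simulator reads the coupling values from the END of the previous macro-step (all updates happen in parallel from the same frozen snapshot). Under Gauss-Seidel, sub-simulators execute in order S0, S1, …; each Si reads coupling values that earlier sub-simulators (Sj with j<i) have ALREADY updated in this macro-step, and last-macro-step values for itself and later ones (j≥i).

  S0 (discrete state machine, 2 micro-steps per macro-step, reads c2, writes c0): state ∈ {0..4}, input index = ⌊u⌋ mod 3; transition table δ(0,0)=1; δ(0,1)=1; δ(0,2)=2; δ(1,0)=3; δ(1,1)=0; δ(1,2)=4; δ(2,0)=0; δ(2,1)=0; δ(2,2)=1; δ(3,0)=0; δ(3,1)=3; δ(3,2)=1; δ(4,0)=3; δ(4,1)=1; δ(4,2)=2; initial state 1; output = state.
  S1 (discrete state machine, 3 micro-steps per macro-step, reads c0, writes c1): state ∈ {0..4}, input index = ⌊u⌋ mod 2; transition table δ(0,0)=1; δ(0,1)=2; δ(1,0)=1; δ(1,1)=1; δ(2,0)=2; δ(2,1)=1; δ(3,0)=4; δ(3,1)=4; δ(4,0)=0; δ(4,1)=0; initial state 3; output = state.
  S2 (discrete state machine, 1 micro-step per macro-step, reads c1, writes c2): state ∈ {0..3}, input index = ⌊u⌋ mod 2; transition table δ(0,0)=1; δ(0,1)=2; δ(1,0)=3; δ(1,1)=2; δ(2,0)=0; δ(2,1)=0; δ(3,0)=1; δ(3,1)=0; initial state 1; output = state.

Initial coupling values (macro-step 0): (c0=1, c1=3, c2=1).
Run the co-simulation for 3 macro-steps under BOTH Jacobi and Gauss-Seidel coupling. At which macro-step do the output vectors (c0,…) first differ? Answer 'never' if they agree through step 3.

[Jacobi] macro 1: S0 reads c2=1 → after 2×micro: 1; S1 reads c0=1 → after 3×micro: 2; S2 reads c1=3 → after 1×micro: 2 ⇒ (c0=1, c1=2, c2=2)
[Jacobi] macro 2: S0 reads c2=2 → after 2×micro: 2; S1 reads c0=1 → after 3×micro: 1; S2 reads c1=2 → after 1×micro: 0 ⇒ (c0=2, c1=1, c2=0)
[Jacobi] macro 3: S0 reads c2=0 → after 2×micro: 1; S1 reads c0=2 → after 3×micro: 1; S2 reads c1=1 → after 1×micro: 2 ⇒ (c0=1, c1=1, c2=2)
[Gauss-Seidel] macro 1: S0 reads c2=1 → after 2×micro: 1; S1 reads c0=1 → after 3×micro: 2; S2 reads c1=2 → after 1×micro: 3 ⇒ (c0=1, c1=2, c2=3)
[Gauss-Seidel] macro 2: S0 reads c2=3 → after 2×micro: 0; S1 reads c0=0 → after 3×micro: 2; S2 reads c1=2 → after 1×micro: 1 ⇒ (c0=0, c1=2, c2=1)
[Gauss-Seidel] macro 3: S0 reads c2=1 → after 2×micro: 0; S1 reads c0=0 → after 3×micro: 2; S2 reads c1=2 → after 1×micro: 3 ⇒ (c0=0, c1=2, c2=3)

first divergence at macro-step: 1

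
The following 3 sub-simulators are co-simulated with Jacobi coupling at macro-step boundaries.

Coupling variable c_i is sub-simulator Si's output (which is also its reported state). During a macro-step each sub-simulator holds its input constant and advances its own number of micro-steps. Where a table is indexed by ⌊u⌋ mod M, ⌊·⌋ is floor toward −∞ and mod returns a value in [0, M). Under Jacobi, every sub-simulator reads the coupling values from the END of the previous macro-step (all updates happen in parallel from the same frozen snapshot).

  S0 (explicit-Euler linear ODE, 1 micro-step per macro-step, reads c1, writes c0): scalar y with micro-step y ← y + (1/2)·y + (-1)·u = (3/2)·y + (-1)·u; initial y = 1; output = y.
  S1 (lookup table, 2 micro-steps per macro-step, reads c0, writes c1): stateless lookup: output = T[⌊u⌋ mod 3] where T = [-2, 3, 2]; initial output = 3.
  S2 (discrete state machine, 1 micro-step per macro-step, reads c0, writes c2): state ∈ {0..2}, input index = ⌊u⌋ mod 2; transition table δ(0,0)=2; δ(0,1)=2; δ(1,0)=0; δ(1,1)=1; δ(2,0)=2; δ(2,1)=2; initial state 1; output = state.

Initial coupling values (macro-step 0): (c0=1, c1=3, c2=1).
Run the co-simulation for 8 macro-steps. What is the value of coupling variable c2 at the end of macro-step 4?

c2 at macro-step 4 = 2

macro 1: S0 reads c1=3 → after 1×micro: -3/2; S1 reads c0=1 → after 2×micro: 3; S2 reads c0=1 → after 1×micro: 1 ⇒ (c0=-3/2, c1=3, c2=1)
macro 2: S0 reads c1=3 → after 1×micro: -21/4; S1 reads c0=-3/2 → after 2×micro: 3; S2 reads c0=-3/2 → after 1×micro: 0 ⇒ (c0=-21/4, c1=3, c2=0)
macro 3: S0 reads c1=3 → after 1×micro: -87/8; S1 reads c0=-21/4 → after 2×micro: -2; S2 reads c0=-21/4 → after 1×micro: 2 ⇒ (c0=-87/8, c1=-2, c2=2)
macro 4: S0 reads c1=-2 → after 1×micro: -229/16; S1 reads c0=-87/8 → after 2×micro: 3; S2 reads c0=-87/8 → after 1×micro: 2 ⇒ (c0=-229/16, c1=3, c2=2)
macro 5: S0 reads c1=3 → after 1×micro: -783/32; S1 reads c0=-229/16 → after 2×micro: -2; S2 reads c0=-229/16 → after 1×micro: 2 ⇒ (c0=-783/32, c1=-2, c2=2)
macro 6: S0 reads c1=-2 → after 1×micro: -2221/64; S1 reads c0=-783/32 → after 2×micro: 2; S2 reads c0=-783/32 → after 1×micro: 2 ⇒ (c0=-2221/64, c1=2, c2=2)
macro 7: S0 reads c1=2 → after 1×micro: -6919/128; S1 reads c0=-2221/64 → after 2×micro: 3; S2 reads c0=-2221/64 → after 1×micro: 2 ⇒ (c0=-6919/128, c1=3, c2=2)
macro 8: S0 reads c1=3 → after 1×micro: -21525/256; S1 reads c0=-6919/128 → after 2×micro: 2; S2 reads c0=-6919/128 → after 1×micro: 2 ⇒ (c0=-21525/256, c1=2, c2=2)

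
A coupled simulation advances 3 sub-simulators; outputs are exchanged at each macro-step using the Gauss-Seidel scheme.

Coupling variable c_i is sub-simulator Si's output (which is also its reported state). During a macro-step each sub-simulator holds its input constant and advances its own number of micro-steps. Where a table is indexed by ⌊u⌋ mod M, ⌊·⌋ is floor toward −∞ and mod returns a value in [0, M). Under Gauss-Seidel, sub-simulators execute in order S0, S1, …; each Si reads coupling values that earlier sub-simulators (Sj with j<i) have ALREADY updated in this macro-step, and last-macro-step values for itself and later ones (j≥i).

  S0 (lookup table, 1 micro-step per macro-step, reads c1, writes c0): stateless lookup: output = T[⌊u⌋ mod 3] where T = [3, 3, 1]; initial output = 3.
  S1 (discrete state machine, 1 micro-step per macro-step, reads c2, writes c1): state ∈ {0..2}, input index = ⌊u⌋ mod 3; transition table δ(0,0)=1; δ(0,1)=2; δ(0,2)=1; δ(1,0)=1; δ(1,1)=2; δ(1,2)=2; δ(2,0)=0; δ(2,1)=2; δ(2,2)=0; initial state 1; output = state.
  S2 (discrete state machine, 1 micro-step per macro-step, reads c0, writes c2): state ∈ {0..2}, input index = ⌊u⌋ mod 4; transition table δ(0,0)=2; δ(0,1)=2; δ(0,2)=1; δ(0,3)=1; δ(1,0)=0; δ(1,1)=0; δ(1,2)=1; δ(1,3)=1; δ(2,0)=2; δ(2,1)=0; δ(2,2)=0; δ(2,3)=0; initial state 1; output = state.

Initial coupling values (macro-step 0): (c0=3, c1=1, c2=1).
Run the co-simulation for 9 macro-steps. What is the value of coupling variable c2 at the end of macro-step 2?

macro 1: S0 reads c1=1 → after 1×micro: 3; S1 reads c2=1 → after 1×micro: 2; S2 reads c0=3 → after 1×micro: 1 ⇒ (c0=3, c1=2, c2=1)
macro 2: S0 reads c1=2 → after 1×micro: 1; S1 reads c2=1 → after 1×micro: 2; S2 reads c0=1 → after 1×micro: 0 ⇒ (c0=1, c1=2, c2=0)
macro 3: S0 reads c1=2 → after 1×micro: 1; S1 reads c2=0 → after 1×micro: 0; S2 reads c0=1 → after 1×micro: 2 ⇒ (c0=1, c1=0, c2=2)
macro 4: S0 reads c1=0 → after 1×micro: 3; S1 reads c2=2 → after 1×micro: 1; S2 reads c0=3 → after 1×micro: 0 ⇒ (c0=3, c1=1, c2=0)
macro 5: S0 reads c1=1 → after 1×micro: 3; S1 reads c2=0 → after 1×micro: 1; S2 reads c0=3 → after 1×micro: 1 ⇒ (c0=3, c1=1, c2=1)
macro 6: S0 reads c1=1 → after 1×micro: 3; S1 reads c2=1 → after 1×micro: 2; S2 reads c0=3 → after 1×micro: 1 ⇒ (c0=3, c1=2, c2=1)
macro 7: S0 reads c1=2 → after 1×micro: 1; S1 reads c2=1 → after 1×micro: 2; S2 reads c0=1 → after 1×micro: 0 ⇒ (c0=1, c1=2, c2=0)
macro 8: S0 reads c1=2 → after 1×micro: 1; S1 reads c2=0 → after 1×micro: 0; S2 reads c0=1 → after 1×micro: 2 ⇒ (c0=1, c1=0, c2=2)
macro 9: S0 reads c1=0 → after 1×micro: 3; S1 reads c2=2 → after 1×micro: 1; S2 reads c0=3 → after 1×micro: 0 ⇒ (c0=3, c1=1, c2=0)

c2 at macro-step 2 = 0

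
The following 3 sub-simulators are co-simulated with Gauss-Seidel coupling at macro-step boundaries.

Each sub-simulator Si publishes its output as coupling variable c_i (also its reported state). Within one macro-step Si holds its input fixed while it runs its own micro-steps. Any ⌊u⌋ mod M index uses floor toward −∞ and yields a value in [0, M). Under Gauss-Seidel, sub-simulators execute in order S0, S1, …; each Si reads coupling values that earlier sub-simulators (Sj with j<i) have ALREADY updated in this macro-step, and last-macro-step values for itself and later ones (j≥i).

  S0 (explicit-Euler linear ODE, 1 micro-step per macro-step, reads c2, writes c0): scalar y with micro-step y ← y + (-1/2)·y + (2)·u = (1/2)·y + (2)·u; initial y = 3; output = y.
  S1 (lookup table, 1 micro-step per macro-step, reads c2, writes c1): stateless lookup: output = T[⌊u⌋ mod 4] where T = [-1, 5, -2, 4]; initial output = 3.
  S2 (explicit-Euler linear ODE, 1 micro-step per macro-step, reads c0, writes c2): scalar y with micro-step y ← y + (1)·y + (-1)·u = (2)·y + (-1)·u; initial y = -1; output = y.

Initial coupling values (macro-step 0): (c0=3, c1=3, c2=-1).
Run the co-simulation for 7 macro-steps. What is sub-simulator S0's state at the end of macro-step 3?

S0 state at macro-step 3 = -9/8

macro 1: S0 reads c2=-1 → after 1×micro: -1/2; S1 reads c2=-1 → after 1×micro: 4; S2 reads c0=-1/2 → after 1×micro: -3/2 ⇒ (c0=-1/2, c1=4, c2=-3/2)
macro 2: S0 reads c2=-3/2 → after 1×micro: -13/4; S1 reads c2=-3/2 → after 1×micro: -2; S2 reads c0=-13/4 → after 1×micro: 1/4 ⇒ (c0=-13/4, c1=-2, c2=1/4)
macro 3: S0 reads c2=1/4 → after 1×micro: -9/8; S1 reads c2=1/4 → after 1×micro: -1; S2 reads c0=-9/8 → after 1×micro: 13/8 ⇒ (c0=-9/8, c1=-1, c2=13/8)
macro 4: S0 reads c2=13/8 → after 1×micro: 43/16; S1 reads c2=13/8 → after 1×micro: 5; S2 reads c0=43/16 → after 1×micro: 9/16 ⇒ (c0=43/16, c1=5, c2=9/16)
macro 5: S0 reads c2=9/16 → after 1×micro: 79/32; S1 reads c2=9/16 → after 1×micro: -1; S2 reads c0=79/32 → after 1×micro: -43/32 ⇒ (c0=79/32, c1=-1, c2=-43/32)
macro 6: S0 reads c2=-43/32 → after 1×micro: -93/64; S1 reads c2=-43/32 → after 1×micro: -2; S2 reads c0=-93/64 → after 1×micro: -79/64 ⇒ (c0=-93/64, c1=-2, c2=-79/64)
macro 7: S0 reads c2=-79/64 → after 1×micro: -409/128; S1 reads c2=-79/64 → after 1×micro: -2; S2 reads c0=-409/128 → after 1×micro: 93/128 ⇒ (c0=-409/128, c1=-2, c2=93/128)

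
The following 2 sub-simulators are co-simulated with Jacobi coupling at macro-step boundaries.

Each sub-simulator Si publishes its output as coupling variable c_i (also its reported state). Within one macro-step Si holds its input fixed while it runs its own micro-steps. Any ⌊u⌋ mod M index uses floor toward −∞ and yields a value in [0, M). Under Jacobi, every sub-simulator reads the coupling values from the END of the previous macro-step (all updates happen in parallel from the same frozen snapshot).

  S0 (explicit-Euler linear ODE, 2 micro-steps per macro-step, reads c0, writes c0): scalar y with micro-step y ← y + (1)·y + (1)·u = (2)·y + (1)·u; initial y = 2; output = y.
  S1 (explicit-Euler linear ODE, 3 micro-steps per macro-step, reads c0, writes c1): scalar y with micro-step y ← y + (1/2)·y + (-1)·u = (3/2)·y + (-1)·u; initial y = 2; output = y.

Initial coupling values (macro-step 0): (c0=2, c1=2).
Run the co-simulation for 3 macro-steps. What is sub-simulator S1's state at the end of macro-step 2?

S1 state at macro-step 2 = -2425/32

macro 1: S0 reads c0=2 → after 2×micro: 14; S1 reads c0=2 → after 3×micro: -11/4 ⇒ (c0=14, c1=-11/4)
macro 2: S0 reads c0=14 → after 2×micro: 98; S1 reads c0=14 → after 3×micro: -2425/32 ⇒ (c0=98, c1=-2425/32)
macro 3: S0 reads c0=98 → after 2×micro: 686; S1 reads c0=98 → after 3×micro: -184643/256 ⇒ (c0=686, c1=-184643/256)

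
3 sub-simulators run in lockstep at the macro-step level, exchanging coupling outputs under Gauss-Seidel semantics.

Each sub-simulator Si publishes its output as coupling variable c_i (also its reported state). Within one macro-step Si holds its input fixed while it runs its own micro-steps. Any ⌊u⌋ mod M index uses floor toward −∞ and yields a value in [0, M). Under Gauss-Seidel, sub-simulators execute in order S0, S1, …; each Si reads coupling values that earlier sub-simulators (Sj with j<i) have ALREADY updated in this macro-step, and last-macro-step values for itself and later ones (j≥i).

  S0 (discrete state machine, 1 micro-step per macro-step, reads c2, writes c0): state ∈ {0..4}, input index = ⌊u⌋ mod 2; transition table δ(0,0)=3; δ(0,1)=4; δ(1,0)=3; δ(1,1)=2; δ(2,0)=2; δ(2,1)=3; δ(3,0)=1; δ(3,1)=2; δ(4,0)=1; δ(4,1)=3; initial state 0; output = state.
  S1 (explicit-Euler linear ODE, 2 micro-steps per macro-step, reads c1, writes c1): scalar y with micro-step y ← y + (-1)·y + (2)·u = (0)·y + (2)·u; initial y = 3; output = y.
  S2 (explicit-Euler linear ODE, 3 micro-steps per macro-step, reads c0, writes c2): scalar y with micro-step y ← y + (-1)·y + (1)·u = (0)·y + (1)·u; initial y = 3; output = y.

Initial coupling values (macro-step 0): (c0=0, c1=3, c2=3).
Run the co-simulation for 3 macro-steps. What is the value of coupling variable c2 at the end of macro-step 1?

c2 at macro-step 1 = 4

macro 1: S0 reads c2=3 → after 1×micro: 4; S1 reads c1=3 → after 2×micro: 6; S2 reads c0=4 → after 3×micro: 4 ⇒ (c0=4, c1=6, c2=4)
macro 2: S0 reads c2=4 → after 1×micro: 1; S1 reads c1=6 → after 2×micro: 12; S2 reads c0=1 → after 3×micro: 1 ⇒ (c0=1, c1=12, c2=1)
macro 3: S0 reads c2=1 → after 1×micro: 2; S1 reads c1=12 → after 2×micro: 24; S2 reads c0=2 → after 3×micro: 2 ⇒ (c0=2, c1=24, c2=2)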